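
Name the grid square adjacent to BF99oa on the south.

Latitude subsquare a = 0; −1 → -1, wraps to 23 = x, carry into square.
Latitude square 9; −1 → 8.
The longitude characters are unchanged.

BF98ox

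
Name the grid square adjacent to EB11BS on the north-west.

EB11at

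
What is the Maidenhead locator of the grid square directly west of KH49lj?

KH49kj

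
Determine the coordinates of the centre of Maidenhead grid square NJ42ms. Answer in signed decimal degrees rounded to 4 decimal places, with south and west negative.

2.7708, 89.0417

Field N=13, J=9: +13·20° lon, +9·10° lat → SW at lon 80°, lat 0°.
Square 4, 2: +4·2° lon, +2·1° lat → SW at lon 88°, lat 2°.
Subsquare m=12, s=18: +12·0.0833333° lon, +18·0.0416667° lat → SW at lon 89°, lat 2.75°.
Cell spans 0.0833333° lon × 0.0416667° lat. Centre is SW corner plus half of each.
latitude 2.7708, longitude 89.0417.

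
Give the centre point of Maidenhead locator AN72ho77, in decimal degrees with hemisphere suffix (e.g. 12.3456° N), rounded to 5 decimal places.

42.61458° N, 165.35417° W

Field A=0, N=13: +0·20° lon, +13·10° lat → SW at lon -180°, lat 40°.
Square 7, 2: +7·2° lon, +2·1° lat → SW at lon -166°, lat 42°.
Subsquare h=7, o=14: +7·0.0833333° lon, +14·0.0416667° lat → SW at lon -165.417°, lat 42.5833°.
Extended square 7, 7: +7·0.00833333° lon, +7·0.00416667° lat → SW at lon -165.358°, lat 42.6125°.
Cell spans 0.00833333° lon × 0.00416667° lat. Centre is SW corner plus half of each.
latitude 42.61458° N, longitude 165.35417° W.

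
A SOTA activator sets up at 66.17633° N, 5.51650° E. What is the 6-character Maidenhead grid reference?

JP26se

Shift to the Maidenhead origin (180°W, 90°S): lon 185.5165, lat 156.1763.
Field (20°×10°, letters A–R): 185.5165/20 → 9 → J, 156.1763/10 → 15 → P; chars JP.
Square (2°×1°, digits 0–9): 5.5165/2 → 2, 6.1763/1 → 6; chars 26.
Subsquare (5′×2.5′, letters a–x): 1.5165/0.0833333 → 18 → s, 0.1763/0.0416667 → 4 → e; chars se.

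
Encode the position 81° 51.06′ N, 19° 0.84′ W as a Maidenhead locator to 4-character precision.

IR01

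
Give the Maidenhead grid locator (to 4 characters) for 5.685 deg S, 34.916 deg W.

HI24

Offset from 180°W / 90°S: lon 145.08°, lat 84.31°.
Field (20°×10°, letters A–R): 145.08/20 → 7 → H, 84.31/10 → 8 → I; chars HI.
Square (2°×1°, digits 0–9): 5.08/2 → 2, 4.31/1 → 4; chars 24.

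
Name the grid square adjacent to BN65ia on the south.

BN64ix

Latitude subsquare a = 0; −1 → -1, wraps to 23 = x, carry into square.
Latitude square 5; −1 → 4.
The longitude characters are unchanged.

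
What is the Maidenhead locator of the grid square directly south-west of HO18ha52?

HO18ha41

Longitude extended square 5; −1 → 4.
Latitude extended square 2; −1 → 1.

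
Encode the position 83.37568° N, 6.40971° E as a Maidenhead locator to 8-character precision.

JR33ej90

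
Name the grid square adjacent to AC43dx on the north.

AC44da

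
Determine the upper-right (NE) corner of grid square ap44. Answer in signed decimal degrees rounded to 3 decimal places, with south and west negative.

65.000, -170.000

Field A=0, P=15: +0·20° lon, +15·10° lat → SW at lon -180°, lat 60°.
Square 4, 4: +4·2° lon, +4·1° lat → SW at lon -172°, lat 64°.
Cell spans 2° lon × 1° lat. NE corner is SW corner plus one full cell.
latitude 65.000, longitude -170.000.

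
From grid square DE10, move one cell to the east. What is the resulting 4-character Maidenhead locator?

Longitude square 1; +1 → 2.
The latitude characters are unchanged.

DE20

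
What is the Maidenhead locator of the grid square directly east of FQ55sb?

Longitude subsquare s = 18; +1 → 19 = t.
The latitude characters are unchanged.

FQ55tb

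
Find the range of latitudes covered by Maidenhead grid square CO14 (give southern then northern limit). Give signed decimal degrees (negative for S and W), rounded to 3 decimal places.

54.000, 55.000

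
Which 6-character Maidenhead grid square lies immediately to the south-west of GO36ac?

Longitude subsquare a = 0; −1 → -1, wraps to 23 = x, carry into square.
Longitude square 3; −1 → 2.
Latitude subsquare c = 2; −1 → 1 = b.

GO26xb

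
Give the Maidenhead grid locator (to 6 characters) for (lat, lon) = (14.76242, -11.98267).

Offset from 180°W / 90°S: lon 168.0173°, lat 104.7624°.
Field: 168.0173/20 → 8 → I, 104.7624/10 → 10 → K; chars IK.
Square: 8.0173/2 → 4, 4.7624/1 → 4; chars 44.
Subsquare: 0.0173/0.0833333 → 0 → a, 0.7624/0.0416667 → 18 → s; chars as.

IK44as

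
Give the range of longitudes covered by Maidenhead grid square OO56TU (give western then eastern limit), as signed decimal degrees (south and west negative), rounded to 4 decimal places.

111.5833, 111.6667

Field O=14, O=14: +14·20° lon, +14·10° lat → SW at lon 100°, lat 50°.
Square 5, 6: +5·2° lon, +6·1° lat → SW at lon 110°, lat 56°.
Subsquare t=19, u=20: +19·0.0833333° lon, +20·0.0416667° lat → SW at lon 111.583°, lat 56.8333°.
Cell spans 0.0833333° lon × 0.0416667° lat.
west 111.5833, east 111.6667.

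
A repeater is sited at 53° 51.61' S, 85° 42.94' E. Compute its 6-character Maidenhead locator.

ND26ud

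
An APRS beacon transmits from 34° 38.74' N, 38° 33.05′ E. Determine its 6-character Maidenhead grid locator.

KM94gp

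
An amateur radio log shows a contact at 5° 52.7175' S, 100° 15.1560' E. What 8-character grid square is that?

OI04dc09

Add 180° to longitude and 90° to latitude: 280.25260, 84.12138.
Field (20°×10°, letters A–R): lon ⌊280.25260/20⌋ = 14 → O; lat ⌊84.12138/10⌋ = 8 → I.
Square (2°×1°, digits 0–9): lon ⌊0.25260/2⌋ = 0; lat ⌊4.12138/1⌋ = 4.
Subsquare (5′×2.5′, letters a–x): lon ⌊0.25260/0.0833333⌋ = 3 → d; lat ⌊0.12138/0.0416667⌋ = 2 → c.
Extended square (30″×15″, digits 0–9): lon ⌊0.00260/0.00833333⌋ = 0; lat ⌊0.03804/0.00416667⌋ = 9.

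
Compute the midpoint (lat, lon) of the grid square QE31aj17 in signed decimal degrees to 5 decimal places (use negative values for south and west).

-48.59375, 146.01250

Field Q=16, E=4: +16·20° lon, +4·10° lat → SW at lon 140°, lat -50°.
Square 3, 1: +3·2° lon, +1·1° lat → SW at lon 146°, lat -49°.
Subsquare a=0, j=9: +0·0.0833333° lon, +9·0.0416667° lat → SW at lon 146°, lat -48.625°.
Extended square 1, 7: +1·0.00833333° lon, +7·0.00416667° lat → SW at lon 146.008°, lat -48.5958°.
Cell spans 0.00833333° lon × 0.00416667° lat. Centre is SW corner plus half of each.
latitude -48.59375, longitude 146.01250.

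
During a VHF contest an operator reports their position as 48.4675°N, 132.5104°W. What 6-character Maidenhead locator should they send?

CN38rl

Offset from 180°W / 90°S: lon 47.4896°, lat 138.4675°.
Field: 47.4896/20 → 2 → C, 138.4675/10 → 13 → N; chars CN.
Square: 7.4896/2 → 3, 8.4675/1 → 8; chars 38.
Subsquare: 1.4896/0.0833333 → 17 → r, 0.4675/0.0416667 → 11 → l; chars rl.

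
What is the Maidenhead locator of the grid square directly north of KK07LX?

KK08la

Latitude subsquare x = 23; +1 → 24, wraps to 0 = a, carry into square.
Latitude square 7; +1 → 8.
The longitude characters are unchanged.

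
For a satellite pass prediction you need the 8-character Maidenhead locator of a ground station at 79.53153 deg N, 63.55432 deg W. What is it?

Shift to the Maidenhead origin (180°W, 90°S): lon 116.44568, lat 169.53153.
Field (20°×10°, letters A–R): lon ⌊116.44568/20⌋ = 5 → F; lat ⌊169.53153/10⌋ = 16 → Q.
Square (2°×1°, digits 0–9): lon ⌊16.44568/2⌋ = 8; lat ⌊9.53153/1⌋ = 9.
Subsquare (5′×2.5′, letters a–x): lon ⌊0.44568/0.0833333⌋ = 5 → f; lat ⌊0.53153/0.0416667⌋ = 12 → m.
Extended square (30″×15″, digits 0–9): lon ⌊0.02901/0.00833333⌋ = 3; lat ⌊0.03153/0.00416667⌋ = 7.

FQ89fm37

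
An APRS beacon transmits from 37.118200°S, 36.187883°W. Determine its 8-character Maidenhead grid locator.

Shift to the Maidenhead origin (180°W, 90°S): lon 143.81212, lat 52.88180.
Field (20°×10°, letters A–R): 143.81212/20 → 7 → H, 52.88180/10 → 5 → F; chars HF.
Square (2°×1°, digits 0–9): 3.81212/2 → 1, 2.88180/1 → 2; chars 12.
Subsquare (5′×2.5′, letters a–x): 1.81212/0.0833333 → 21 → v, 0.88180/0.0416667 → 21 → v; chars vv.
Extended square (30″×15″, digits 0–9): 0.06212/0.00833333 → 7, 0.00680/0.00416667 → 1; chars 71.

HF12vv71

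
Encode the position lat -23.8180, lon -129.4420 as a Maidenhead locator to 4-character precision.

CG56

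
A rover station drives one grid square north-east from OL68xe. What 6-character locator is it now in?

Longitude subsquare x = 23; +1 → 24, wraps to 0 = a, carry into square.
Longitude square 6; +1 → 7.
Latitude subsquare e = 4; +1 → 5 = f.

OL78af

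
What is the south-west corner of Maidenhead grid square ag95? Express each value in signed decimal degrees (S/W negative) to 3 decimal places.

Field A=0, G=6: +0·20° lon, +6·10° lat → SW at lon -180°, lat -30°.
Square 9, 5: +9·2° lon, +5·1° lat → SW at lon -162°, lat -25°.
latitude -25.000, longitude -162.000.

-25.000, -162.000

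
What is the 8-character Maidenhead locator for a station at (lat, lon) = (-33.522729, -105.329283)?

DF76il04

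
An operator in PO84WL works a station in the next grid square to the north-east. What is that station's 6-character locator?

Longitude subsquare w = 22; +1 → 23 = x.
Latitude subsquare l = 11; +1 → 12 = m.

PO84xm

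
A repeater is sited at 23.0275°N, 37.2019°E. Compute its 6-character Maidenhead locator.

KL83oa

Add 180° to longitude and 90° to latitude: 217.2019, 113.0275.
Field: 217.2019/20 → 10 → K, 113.0275/10 → 11 → L; chars KL.
Square: 17.2019/2 → 8, 3.0275/1 → 3; chars 83.
Subsquare: 1.2019/0.0833333 → 14 → o, 0.0275/0.0416667 → 0 → a; chars oa.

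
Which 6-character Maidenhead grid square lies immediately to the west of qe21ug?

Longitude subsquare u = 20; −1 → 19 = t.
The latitude characters are unchanged.

QE21tg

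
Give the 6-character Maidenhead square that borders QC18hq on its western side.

QC18gq

Longitude subsquare h = 7; −1 → 6 = g.
The latitude characters are unchanged.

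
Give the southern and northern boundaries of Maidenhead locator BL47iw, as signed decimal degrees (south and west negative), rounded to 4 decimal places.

27.9167, 27.9583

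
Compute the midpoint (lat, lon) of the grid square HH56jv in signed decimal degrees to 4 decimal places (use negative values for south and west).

-13.1042, -29.2083

Field H=7, H=7: +7·20° lon, +7·10° lat → SW at lon -40°, lat -20°.
Square 5, 6: +5·2° lon, +6·1° lat → SW at lon -30°, lat -14°.
Subsquare j=9, v=21: +9·0.0833333° lon, +21·0.0416667° lat → SW at lon -29.25°, lat -13.125°.
Cell spans 0.0833333° lon × 0.0416667° lat. Centre is SW corner plus half of each.
latitude -13.1042, longitude -29.2083.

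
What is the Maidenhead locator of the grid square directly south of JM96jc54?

Latitude extended square 4; −1 → 3.
The longitude characters are unchanged.

JM96jc53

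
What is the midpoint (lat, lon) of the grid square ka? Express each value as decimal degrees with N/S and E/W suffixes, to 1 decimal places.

Field K=10, A=0: +10·20° lon, +0·10° lat → SW at lon 20°, lat -90°.
Cell spans 20° lon × 10° lat. Centre is SW corner plus half of each.
latitude 85.0° S, longitude 30.0° E.

85.0° S, 30.0° E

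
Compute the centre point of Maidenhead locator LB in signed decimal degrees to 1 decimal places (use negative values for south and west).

-75.0, 50.0

Field L=11, B=1: +11·20° lon, +1·10° lat → SW at lon 40°, lat -80°.
Cell spans 20° lon × 10° lat. Centre is SW corner plus half of each.
latitude -75.0, longitude 50.0.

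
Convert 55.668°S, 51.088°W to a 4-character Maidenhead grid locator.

GD44

Shift to the Maidenhead origin (180°W, 90°S): lon 128.91, lat 34.33.
Field: lon ⌊128.91/20⌋ = 6 → G; lat ⌊34.33/10⌋ = 3 → D.
Square: lon ⌊8.91/2⌋ = 4; lat ⌊4.33/1⌋ = 4.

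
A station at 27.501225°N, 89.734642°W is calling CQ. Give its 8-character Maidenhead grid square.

Shift to the Maidenhead origin (180°W, 90°S): lon 90.26536, lat 117.50123.
Field: 90.26536/20 → 4 → E, 117.50123/10 → 11 → L; chars EL.
Square: 10.26536/2 → 5, 7.50123/1 → 7; chars 57.
Subsquare: 0.26536/0.0833333 → 3 → d, 0.50123/0.0416667 → 12 → m; chars dm.
Extended square: 0.01536/0.00833333 → 1, 0.00123/0.00416667 → 0; chars 10.

EL57dm10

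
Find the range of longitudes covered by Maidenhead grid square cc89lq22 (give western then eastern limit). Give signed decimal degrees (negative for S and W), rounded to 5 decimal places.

-123.06667, -123.05833

Field C=2, C=2: +2·20° lon, +2·10° lat → SW at lon -140°, lat -70°.
Square 8, 9: +8·2° lon, +9·1° lat → SW at lon -124°, lat -61°.
Subsquare l=11, q=16: +11·0.0833333° lon, +16·0.0416667° lat → SW at lon -123.083°, lat -60.3333°.
Extended square 2, 2: +2·0.00833333° lon, +2·0.00416667° lat → SW at lon -123.067°, lat -60.325°.
Cell spans 0.00833333° lon × 0.00416667° lat.
west -123.06667, east -123.05833.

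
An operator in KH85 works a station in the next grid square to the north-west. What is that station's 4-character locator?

KH76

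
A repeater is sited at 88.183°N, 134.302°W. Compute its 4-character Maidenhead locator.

CR28

Shift to the Maidenhead origin (180°W, 90°S): lon 45.70, lat 178.18.
Field: 45.70/20 → 2 → C, 178.18/10 → 17 → R; chars CR.
Square: 5.70/2 → 2, 8.18/1 → 8; chars 28.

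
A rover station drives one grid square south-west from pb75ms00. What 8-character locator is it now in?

PB75lr99

Longitude extended square 0; −1 → -1, wraps to 9, carry into subsquare.
Longitude subsquare m = 12; −1 → 11 = l.
Latitude extended square 0; −1 → -1, wraps to 9, carry into subsquare.
Latitude subsquare s = 18; −1 → 17 = r.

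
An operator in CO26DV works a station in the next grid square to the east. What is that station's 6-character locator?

Longitude subsquare d = 3; +1 → 4 = e.
The latitude characters are unchanged.

CO26ev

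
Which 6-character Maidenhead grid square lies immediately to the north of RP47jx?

RP48ja

Latitude subsquare x = 23; +1 → 24, wraps to 0 = a, carry into square.
Latitude square 7; +1 → 8.
The longitude characters are unchanged.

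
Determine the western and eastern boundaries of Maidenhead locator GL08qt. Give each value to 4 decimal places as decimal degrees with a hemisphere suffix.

58.6667° W, 58.5833° W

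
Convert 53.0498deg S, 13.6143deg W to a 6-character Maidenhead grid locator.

ID36ew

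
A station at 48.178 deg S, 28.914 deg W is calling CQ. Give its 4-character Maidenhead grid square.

Add 180° to longitude and 90° to latitude: 151.09, 41.82.
Field (20°×10°, letters A–R): 151.09/20 → 7 → H, 41.82/10 → 4 → E; chars HE.
Square (2°×1°, digits 0–9): 11.09/2 → 5, 1.82/1 → 1; chars 51.

HE51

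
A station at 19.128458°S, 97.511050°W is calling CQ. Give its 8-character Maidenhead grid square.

Shift to the Maidenhead origin (180°W, 90°S): lon 82.48895, lat 70.87154.
Field: 82.48895/20 → 4 → E, 70.87154/10 → 7 → H; chars EH.
Square: 2.48895/2 → 1, 0.87154/1 → 0; chars 10.
Subsquare: 0.48895/0.0833333 → 5 → f, 0.87154/0.0416667 → 20 → u; chars fu.
Extended square: 0.07228/0.00833333 → 8, 0.03821/0.00416667 → 9; chars 89.

EH10fu89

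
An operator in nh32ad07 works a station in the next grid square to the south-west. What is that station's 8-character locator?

NH22xd96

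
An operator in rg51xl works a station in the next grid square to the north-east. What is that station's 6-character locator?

Longitude subsquare x = 23; +1 → 24, wraps to 0 = a, carry into square.
Longitude square 5; +1 → 6.
Latitude subsquare l = 11; +1 → 12 = m.

RG61am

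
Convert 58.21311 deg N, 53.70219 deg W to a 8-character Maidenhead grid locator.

GO38df51

Offset from 180°W / 90°S: lon 126.29781°, lat 148.21311°.
Field: lon ⌊126.29781/20⌋ = 6 → G; lat ⌊148.21311/10⌋ = 14 → O.
Square: lon ⌊6.29781/2⌋ = 3; lat ⌊8.21311/1⌋ = 8.
Subsquare: lon ⌊0.29781/0.0833333⌋ = 3 → d; lat ⌊0.21311/0.0416667⌋ = 5 → f.
Extended square: lon ⌊0.04781/0.00833333⌋ = 5; lat ⌊0.00478/0.00416667⌋ = 1.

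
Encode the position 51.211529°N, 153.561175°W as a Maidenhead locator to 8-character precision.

Offset from 180°W / 90°S: lon 26.43883°, lat 141.21153°.
Field: 26.43883/20 → 1 → B, 141.21153/10 → 14 → O; chars BO.
Square: 6.43883/2 → 3, 1.21153/1 → 1; chars 31.
Subsquare: 0.43883/0.0833333 → 5 → f, 0.21153/0.0416667 → 5 → f; chars ff.
Extended square: 0.02216/0.00833333 → 2, 0.00320/0.00416667 → 0; chars 20.

BO31ff20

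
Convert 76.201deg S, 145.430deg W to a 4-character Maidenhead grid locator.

Shift to the Maidenhead origin (180°W, 90°S): lon 34.57, lat 13.80.
Field: 34.57/20 → 1 → B, 13.80/10 → 1 → B; chars BB.
Square: 14.57/2 → 7, 3.80/1 → 3; chars 73.

BB73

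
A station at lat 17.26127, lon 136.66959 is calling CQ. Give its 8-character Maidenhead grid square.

PK87ig02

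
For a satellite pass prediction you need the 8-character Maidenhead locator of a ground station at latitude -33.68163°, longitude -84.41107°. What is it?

EF76th06

Offset from 180°W / 90°S: lon 95.58893°, lat 56.31837°.
Field: lon ⌊95.58893/20⌋ = 4 → E; lat ⌊56.31837/10⌋ = 5 → F.
Square: lon ⌊15.58893/2⌋ = 7; lat ⌊6.31837/1⌋ = 6.
Subsquare: lon ⌊1.58893/0.0833333⌋ = 19 → t; lat ⌊0.31837/0.0416667⌋ = 7 → h.
Extended square: lon ⌊0.00560/0.00833333⌋ = 0; lat ⌊0.02670/0.00416667⌋ = 6.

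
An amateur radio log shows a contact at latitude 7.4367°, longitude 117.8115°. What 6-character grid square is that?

Shift to the Maidenhead origin (180°W, 90°S): lon 297.8115, lat 97.4367.
Field (20°×10°, letters A–R): 297.8115/20 → 14 → O, 97.4367/10 → 9 → J; chars OJ.
Square (2°×1°, digits 0–9): 17.8115/2 → 8, 7.4367/1 → 7; chars 87.
Subsquare (5′×2.5′, letters a–x): 1.8115/0.0833333 → 21 → v, 0.4367/0.0416667 → 10 → k; chars vk.

OJ87vk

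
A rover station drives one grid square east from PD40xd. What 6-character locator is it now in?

Longitude subsquare x = 23; +1 → 24, wraps to 0 = a, carry into square.
Longitude square 4; +1 → 5.
The latitude characters are unchanged.

PD50ad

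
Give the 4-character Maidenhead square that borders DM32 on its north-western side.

DM23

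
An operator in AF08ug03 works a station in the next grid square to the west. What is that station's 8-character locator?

AF08tg93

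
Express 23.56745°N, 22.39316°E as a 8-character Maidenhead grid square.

KL13en76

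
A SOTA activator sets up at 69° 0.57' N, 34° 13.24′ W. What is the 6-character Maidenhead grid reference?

HP29va

Add 180° to longitude and 90° to latitude: 145.7793, 159.0095.
Field: lon ⌊145.7793/20⌋ = 7 → H; lat ⌊159.0095/10⌋ = 15 → P.
Square: lon ⌊5.7793/2⌋ = 2; lat ⌊9.0095/1⌋ = 9.
Subsquare: lon ⌊1.7793/0.0833333⌋ = 21 → v; lat ⌊0.0095/0.0416667⌋ = 0 → a.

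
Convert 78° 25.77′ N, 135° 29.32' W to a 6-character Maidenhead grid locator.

CQ28gk

Add 180° to longitude and 90° to latitude: 44.5113, 168.4295.
Field (20°×10°, letters A–R): 44.5113/20 → 2 → C, 168.4295/10 → 16 → Q; chars CQ.
Square (2°×1°, digits 0–9): 4.5113/2 → 2, 8.4295/1 → 8; chars 28.
Subsquare (5′×2.5′, letters a–x): 0.5113/0.0833333 → 6 → g, 0.4295/0.0416667 → 10 → k; chars gk.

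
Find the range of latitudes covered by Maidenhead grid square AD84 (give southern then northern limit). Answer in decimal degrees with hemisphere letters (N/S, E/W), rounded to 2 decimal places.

Field A=0, D=3: +0·20° lon, +3·10° lat → SW at lon -180°, lat -60°.
Square 8, 4: +8·2° lon, +4·1° lat → SW at lon -164°, lat -56°.
Cell spans 2° lon × 1° lat.
south 56.00° S, north 55.00° S.

56.00° S, 55.00° S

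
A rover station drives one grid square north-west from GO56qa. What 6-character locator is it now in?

Longitude subsquare q = 16; −1 → 15 = p.
Latitude subsquare a = 0; +1 → 1 = b.

GO56pb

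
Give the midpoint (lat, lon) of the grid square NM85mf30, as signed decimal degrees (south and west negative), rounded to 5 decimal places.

35.21042, 97.02917

Field N=13, M=12: +13·20° lon, +12·10° lat → SW at lon 80°, lat 30°.
Square 8, 5: +8·2° lon, +5·1° lat → SW at lon 96°, lat 35°.
Subsquare m=12, f=5: +12·0.0833333° lon, +5·0.0416667° lat → SW at lon 97°, lat 35.2083°.
Extended square 3, 0: +3·0.00833333° lon, +0·0.00416667° lat → SW at lon 97.025°, lat 35.2083°.
Cell spans 0.00833333° lon × 0.00416667° lat. Centre is SW corner plus half of each.
latitude 35.21042, longitude 97.02917.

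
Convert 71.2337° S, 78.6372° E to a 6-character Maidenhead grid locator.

Offset from 180°W / 90°S: lon 258.6372°, lat 18.7663°.
Field: lon ⌊258.6372/20⌋ = 12 → M; lat ⌊18.7663/10⌋ = 1 → B.
Square: lon ⌊18.6372/2⌋ = 9; lat ⌊8.7663/1⌋ = 8.
Subsquare: lon ⌊0.6372/0.0833333⌋ = 7 → h; lat ⌊0.7663/0.0416667⌋ = 18 → s.

MB98hs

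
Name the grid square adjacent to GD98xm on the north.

GD98xn

Latitude subsquare m = 12; +1 → 13 = n.
The longitude characters are unchanged.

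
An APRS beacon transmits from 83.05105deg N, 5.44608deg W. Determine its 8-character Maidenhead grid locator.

IR73gb62

Add 180° to longitude and 90° to latitude: 174.55392, 173.05105.
Field: 174.55392/20 → 8 → I, 173.05105/10 → 17 → R; chars IR.
Square: 14.55392/2 → 7, 3.05105/1 → 3; chars 73.
Subsquare: 0.55392/0.0833333 → 6 → g, 0.05105/0.0416667 → 1 → b; chars gb.
Extended square: 0.05392/0.00833333 → 6, 0.00938/0.00416667 → 2; chars 62.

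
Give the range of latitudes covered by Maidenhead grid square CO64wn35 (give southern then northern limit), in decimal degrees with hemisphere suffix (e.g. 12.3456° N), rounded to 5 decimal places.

54.56250° N, 54.56667° N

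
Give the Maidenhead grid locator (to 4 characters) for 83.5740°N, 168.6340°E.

RR43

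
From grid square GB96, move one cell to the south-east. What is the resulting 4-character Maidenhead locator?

HB05

Longitude square 9; +1 → 10, wraps to 0, carry into field.
Longitude field G = 6; +1 → 7 = H.
Latitude square 6; −1 → 5.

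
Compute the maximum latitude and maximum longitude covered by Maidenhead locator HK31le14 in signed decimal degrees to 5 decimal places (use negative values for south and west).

11.18750, -33.06667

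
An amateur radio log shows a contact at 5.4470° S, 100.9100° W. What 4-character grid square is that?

DI94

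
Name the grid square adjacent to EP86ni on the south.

Latitude subsquare i = 8; −1 → 7 = h.
The longitude characters are unchanged.

EP86nh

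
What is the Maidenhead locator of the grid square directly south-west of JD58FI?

Longitude subsquare f = 5; −1 → 4 = e.
Latitude subsquare i = 8; −1 → 7 = h.

JD58eh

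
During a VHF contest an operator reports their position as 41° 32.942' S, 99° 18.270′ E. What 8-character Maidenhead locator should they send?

Add 180° to longitude and 90° to latitude: 279.30450, 48.45097.
Field: lon ⌊279.30450/20⌋ = 13 → N; lat ⌊48.45097/10⌋ = 4 → E.
Square: lon ⌊19.30450/2⌋ = 9; lat ⌊8.45097/1⌋ = 8.
Subsquare: lon ⌊1.30450/0.0833333⌋ = 15 → p; lat ⌊0.45097/0.0416667⌋ = 10 → k.
Extended square: lon ⌊0.05450/0.00833333⌋ = 6; lat ⌊0.03430/0.00416667⌋ = 8.

NE98pk68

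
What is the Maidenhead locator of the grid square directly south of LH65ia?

Latitude subsquare a = 0; −1 → -1, wraps to 23 = x, carry into square.
Latitude square 5; −1 → 4.
The longitude characters are unchanged.

LH64ix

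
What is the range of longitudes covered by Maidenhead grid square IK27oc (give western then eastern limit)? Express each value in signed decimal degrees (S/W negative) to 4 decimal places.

Field I=8, K=10: +8·20° lon, +10·10° lat → SW at lon -20°, lat 10°.
Square 2, 7: +2·2° lon, +7·1° lat → SW at lon -16°, lat 17°.
Subsquare o=14, c=2: +14·0.0833333° lon, +2·0.0416667° lat → SW at lon -14.8333°, lat 17.0833°.
Cell spans 0.0833333° lon × 0.0416667° lat.
west -14.8333, east -14.7500.

-14.8333, -14.7500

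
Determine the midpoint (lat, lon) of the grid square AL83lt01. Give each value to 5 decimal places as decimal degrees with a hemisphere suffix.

23.79792° N, 163.07917° W

Field A=0, L=11: +0·20° lon, +11·10° lat → SW at lon -180°, lat 20°.
Square 8, 3: +8·2° lon, +3·1° lat → SW at lon -164°, lat 23°.
Subsquare l=11, t=19: +11·0.0833333° lon, +19·0.0416667° lat → SW at lon -163.083°, lat 23.7917°.
Extended square 0, 1: +0·0.00833333° lon, +1·0.00416667° lat → SW at lon -163.083°, lat 23.7958°.
Cell spans 0.00833333° lon × 0.00416667° lat. Centre is SW corner plus half of each.
latitude 23.79792° N, longitude 163.07917° W.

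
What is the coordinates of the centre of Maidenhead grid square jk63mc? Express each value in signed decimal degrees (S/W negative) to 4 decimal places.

13.1042, 13.0417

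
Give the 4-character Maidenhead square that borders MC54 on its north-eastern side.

Longitude square 5; +1 → 6.
Latitude square 4; +1 → 5.

MC65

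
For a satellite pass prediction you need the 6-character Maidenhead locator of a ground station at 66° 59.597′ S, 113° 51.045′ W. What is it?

DC33ba

Offset from 180°W / 90°S: lon 66.1492°, lat 23.0067°.
Field: lon ⌊66.1492/20⌋ = 3 → D; lat ⌊23.0067/10⌋ = 2 → C.
Square: lon ⌊6.1492/2⌋ = 3; lat ⌊3.0067/1⌋ = 3.
Subsquare: lon ⌊0.1492/0.0833333⌋ = 1 → b; lat ⌊0.0067/0.0416667⌋ = 0 → a.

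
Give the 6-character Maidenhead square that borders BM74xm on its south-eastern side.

BM84al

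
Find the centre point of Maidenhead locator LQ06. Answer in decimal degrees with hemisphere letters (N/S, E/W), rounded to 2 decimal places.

76.50° N, 41.00° E

Field L=11, Q=16: +11·20° lon, +16·10° lat → SW at lon 40°, lat 70°.
Square 0, 6: +0·2° lon, +6·1° lat → SW at lon 40°, lat 76°.
Cell spans 2° lon × 1° lat. Centre is SW corner plus half of each.
latitude 76.50° N, longitude 41.00° E.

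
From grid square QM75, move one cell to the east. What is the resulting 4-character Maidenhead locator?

Longitude square 7; +1 → 8.
The latitude characters are unchanged.

QM85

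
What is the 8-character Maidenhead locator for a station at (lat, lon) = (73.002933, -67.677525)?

Shift to the Maidenhead origin (180°W, 90°S): lon 112.32247, lat 163.00293.
Field (20°×10°, letters A–R): 112.32247/20 → 5 → F, 163.00293/10 → 16 → Q; chars FQ.
Square (2°×1°, digits 0–9): 12.32247/2 → 6, 3.00293/1 → 3; chars 63.
Subsquare (5′×2.5′, letters a–x): 0.32247/0.0833333 → 3 → d, 0.00293/0.0416667 → 0 → a; chars da.
Extended square (30″×15″, digits 0–9): 0.07247/0.00833333 → 8, 0.00293/0.00416667 → 0; chars 80.

FQ63da80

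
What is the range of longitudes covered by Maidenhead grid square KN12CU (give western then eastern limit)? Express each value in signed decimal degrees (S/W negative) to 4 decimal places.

Field K=10, N=13: +10·20° lon, +13·10° lat → SW at lon 20°, lat 40°.
Square 1, 2: +1·2° lon, +2·1° lat → SW at lon 22°, lat 42°.
Subsquare c=2, u=20: +2·0.0833333° lon, +20·0.0416667° lat → SW at lon 22.1667°, lat 42.8333°.
Cell spans 0.0833333° lon × 0.0416667° lat.
west 22.1667, east 22.2500.

22.1667, 22.2500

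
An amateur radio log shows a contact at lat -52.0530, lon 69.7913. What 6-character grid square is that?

Shift to the Maidenhead origin (180°W, 90°S): lon 249.7913, lat 37.9470.
Field (20°×10°, letters A–R): lon ⌊249.7913/20⌋ = 12 → M; lat ⌊37.9470/10⌋ = 3 → D.
Square (2°×1°, digits 0–9): lon ⌊9.7913/2⌋ = 4; lat ⌊7.9470/1⌋ = 7.
Subsquare (5′×2.5′, letters a–x): lon ⌊1.7913/0.0833333⌋ = 21 → v; lat ⌊0.9470/0.0416667⌋ = 22 → w.

MD47vw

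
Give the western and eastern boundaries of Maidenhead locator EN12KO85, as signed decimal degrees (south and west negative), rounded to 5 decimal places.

Field E=4, N=13: +4·20° lon, +13·10° lat → SW at lon -100°, lat 40°.
Square 1, 2: +1·2° lon, +2·1° lat → SW at lon -98°, lat 42°.
Subsquare k=10, o=14: +10·0.0833333° lon, +14·0.0416667° lat → SW at lon -97.1667°, lat 42.5833°.
Extended square 8, 5: +8·0.00833333° lon, +5·0.00416667° lat → SW at lon -97.1°, lat 42.6042°.
Cell spans 0.00833333° lon × 0.00416667° lat.
west -97.10000, east -97.09167.

-97.10000, -97.09167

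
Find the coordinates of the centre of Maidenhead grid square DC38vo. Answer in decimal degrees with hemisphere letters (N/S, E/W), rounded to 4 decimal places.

Field D=3, C=2: +3·20° lon, +2·10° lat → SW at lon -120°, lat -70°.
Square 3, 8: +3·2° lon, +8·1° lat → SW at lon -114°, lat -62°.
Subsquare v=21, o=14: +21·0.0833333° lon, +14·0.0416667° lat → SW at lon -112.25°, lat -61.4167°.
Cell spans 0.0833333° lon × 0.0416667° lat. Centre is SW corner plus half of each.
latitude 61.3958° S, longitude 112.2083° W.

61.3958° S, 112.2083° W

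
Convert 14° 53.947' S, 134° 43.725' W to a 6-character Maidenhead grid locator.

Add 180° to longitude and 90° to latitude: 45.2713, 75.1009.
Field: 45.2713/20 → 2 → C, 75.1009/10 → 7 → H; chars CH.
Square: 5.2713/2 → 2, 5.1009/1 → 5; chars 25.
Subsquare: 1.2713/0.0833333 → 15 → p, 0.1009/0.0416667 → 2 → c; chars pc.

CH25pc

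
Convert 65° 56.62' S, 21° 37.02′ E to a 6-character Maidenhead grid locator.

KC04tb

Offset from 180°W / 90°S: lon 201.6170°, lat 24.0563°.
Field: 201.6170/20 → 10 → K, 24.0563/10 → 2 → C; chars KC.
Square: 1.6170/2 → 0, 4.0563/1 → 4; chars 04.
Subsquare: 1.6170/0.0833333 → 19 → t, 0.0563/0.0416667 → 1 → b; chars tb.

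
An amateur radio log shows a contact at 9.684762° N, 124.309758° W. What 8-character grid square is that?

CJ79uq24

Offset from 180°W / 90°S: lon 55.69024°, lat 99.68476°.
Field (20°×10°, letters A–R): lon ⌊55.69024/20⌋ = 2 → C; lat ⌊99.68476/10⌋ = 9 → J.
Square (2°×1°, digits 0–9): lon ⌊15.69024/2⌋ = 7; lat ⌊9.68476/1⌋ = 9.
Subsquare (5′×2.5′, letters a–x): lon ⌊1.69024/0.0833333⌋ = 20 → u; lat ⌊0.68476/0.0416667⌋ = 16 → q.
Extended square (30″×15″, digits 0–9): lon ⌊0.02358/0.00833333⌋ = 2; lat ⌊0.01810/0.00416667⌋ = 4.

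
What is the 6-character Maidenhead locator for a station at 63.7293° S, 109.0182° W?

DC56lg

Shift to the Maidenhead origin (180°W, 90°S): lon 70.9818, lat 26.2707.
Field: 70.9818/20 → 3 → D, 26.2707/10 → 2 → C; chars DC.
Square: 10.9818/2 → 5, 6.2707/1 → 6; chars 56.
Subsquare: 0.9818/0.0833333 → 11 → l, 0.2707/0.0416667 → 6 → g; chars lg.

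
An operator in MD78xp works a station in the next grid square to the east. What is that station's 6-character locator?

Longitude subsquare x = 23; +1 → 24, wraps to 0 = a, carry into square.
Longitude square 7; +1 → 8.
The latitude characters are unchanged.

MD88ap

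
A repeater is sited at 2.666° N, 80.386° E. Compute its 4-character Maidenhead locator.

Offset from 180°W / 90°S: lon 260.39°, lat 92.67°.
Field: 260.39/20 → 13 → N, 92.67/10 → 9 → J; chars NJ.
Square: 0.39/2 → 0, 2.67/1 → 2; chars 02.

NJ02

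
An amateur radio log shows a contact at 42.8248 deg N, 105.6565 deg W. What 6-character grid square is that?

Shift to the Maidenhead origin (180°W, 90°S): lon 74.3435, lat 132.8248.
Field: lon ⌊74.3435/20⌋ = 3 → D; lat ⌊132.8248/10⌋ = 13 → N.
Square: lon ⌊14.3435/2⌋ = 7; lat ⌊2.8248/1⌋ = 2.
Subsquare: lon ⌊0.3435/0.0833333⌋ = 4 → e; lat ⌊0.8248/0.0416667⌋ = 19 → t.

DN72et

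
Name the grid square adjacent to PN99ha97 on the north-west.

PN99ha88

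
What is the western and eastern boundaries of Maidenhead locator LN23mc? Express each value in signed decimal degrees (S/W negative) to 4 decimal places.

45.0000, 45.0833

Field L=11, N=13: +11·20° lon, +13·10° lat → SW at lon 40°, lat 40°.
Square 2, 3: +2·2° lon, +3·1° lat → SW at lon 44°, lat 43°.
Subsquare m=12, c=2: +12·0.0833333° lon, +2·0.0416667° lat → SW at lon 45°, lat 43.0833°.
Cell spans 0.0833333° lon × 0.0416667° lat.
west 45.0000, east 45.0833.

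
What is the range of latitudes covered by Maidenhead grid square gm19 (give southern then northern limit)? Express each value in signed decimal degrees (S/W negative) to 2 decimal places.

Field G=6, M=12: +6·20° lon, +12·10° lat → SW at lon -60°, lat 30°.
Square 1, 9: +1·2° lon, +9·1° lat → SW at lon -58°, lat 39°.
Cell spans 2° lon × 1° lat.
south 39.00, north 40.00.

39.00, 40.00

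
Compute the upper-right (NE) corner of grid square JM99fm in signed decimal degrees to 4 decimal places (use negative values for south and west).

39.5417, 18.5000

Field J=9, M=12: +9·20° lon, +12·10° lat → SW at lon 0°, lat 30°.
Square 9, 9: +9·2° lon, +9·1° lat → SW at lon 18°, lat 39°.
Subsquare f=5, m=12: +5·0.0833333° lon, +12·0.0416667° lat → SW at lon 18.4167°, lat 39.5°.
Cell spans 0.0833333° lon × 0.0416667° lat. NE corner is SW corner plus one full cell.
latitude 39.5417, longitude 18.5000.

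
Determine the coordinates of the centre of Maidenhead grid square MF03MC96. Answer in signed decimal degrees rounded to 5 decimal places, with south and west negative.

-36.88958, 61.07917

Field M=12, F=5: +12·20° lon, +5·10° lat → SW at lon 60°, lat -40°.
Square 0, 3: +0·2° lon, +3·1° lat → SW at lon 60°, lat -37°.
Subsquare m=12, c=2: +12·0.0833333° lon, +2·0.0416667° lat → SW at lon 61°, lat -36.9167°.
Extended square 9, 6: +9·0.00833333° lon, +6·0.00416667° lat → SW at lon 61.075°, lat -36.8917°.
Cell spans 0.00833333° lon × 0.00416667° lat. Centre is SW corner plus half of each.
latitude -36.88958, longitude 61.07917.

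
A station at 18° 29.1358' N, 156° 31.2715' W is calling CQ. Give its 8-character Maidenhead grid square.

BK18rl76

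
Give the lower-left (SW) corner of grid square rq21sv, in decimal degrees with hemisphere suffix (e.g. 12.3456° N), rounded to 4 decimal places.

71.8750° N, 165.5000° E

Field R=17, Q=16: +17·20° lon, +16·10° lat → SW at lon 160°, lat 70°.
Square 2, 1: +2·2° lon, +1·1° lat → SW at lon 164°, lat 71°.
Subsquare s=18, v=21: +18·0.0833333° lon, +21·0.0416667° lat → SW at lon 165.5°, lat 71.875°.
latitude 71.8750° N, longitude 165.5000° E.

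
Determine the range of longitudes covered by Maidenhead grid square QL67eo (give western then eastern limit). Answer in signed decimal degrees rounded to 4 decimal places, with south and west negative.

Field Q=16, L=11: +16·20° lon, +11·10° lat → SW at lon 140°, lat 20°.
Square 6, 7: +6·2° lon, +7·1° lat → SW at lon 152°, lat 27°.
Subsquare e=4, o=14: +4·0.0833333° lon, +14·0.0416667° lat → SW at lon 152.333°, lat 27.5833°.
Cell spans 0.0833333° lon × 0.0416667° lat.
west 152.3333, east 152.4167.

152.3333, 152.4167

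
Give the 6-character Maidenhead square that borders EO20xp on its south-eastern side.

EO30ao

Longitude subsquare x = 23; +1 → 24, wraps to 0 = a, carry into square.
Longitude square 2; +1 → 3.
Latitude subsquare p = 15; −1 → 14 = o.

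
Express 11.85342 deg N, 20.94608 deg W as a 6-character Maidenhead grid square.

Add 180° to longitude and 90° to latitude: 159.0539, 101.8534.
Field (20°×10°, letters A–R): 159.0539/20 → 7 → H, 101.8534/10 → 10 → K; chars HK.
Square (2°×1°, digits 0–9): 19.0539/2 → 9, 1.8534/1 → 1; chars 91.
Subsquare (5′×2.5′, letters a–x): 1.0539/0.0833333 → 12 → m, 0.8534/0.0416667 → 20 → u; chars mu.

HK91mu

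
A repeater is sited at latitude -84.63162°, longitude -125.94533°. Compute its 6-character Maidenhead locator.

CA75ai

Add 180° to longitude and 90° to latitude: 54.0547, 5.3684.
Field (20°×10°, letters A–R): lon ⌊54.0547/20⌋ = 2 → C; lat ⌊5.3684/10⌋ = 0 → A.
Square (2°×1°, digits 0–9): lon ⌊14.0547/2⌋ = 7; lat ⌊5.3684/1⌋ = 5.
Subsquare (5′×2.5′, letters a–x): lon ⌊0.0547/0.0833333⌋ = 0 → a; lat ⌊0.3684/0.0416667⌋ = 8 → i.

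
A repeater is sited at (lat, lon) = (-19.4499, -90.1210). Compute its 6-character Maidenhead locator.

Add 180° to longitude and 90° to latitude: 89.8790, 70.5501.
Field (20°×10°, letters A–R): lon ⌊89.8790/20⌋ = 4 → E; lat ⌊70.5501/10⌋ = 7 → H.
Square (2°×1°, digits 0–9): lon ⌊9.8790/2⌋ = 4; lat ⌊0.5501/1⌋ = 0.
Subsquare (5′×2.5′, letters a–x): lon ⌊1.8790/0.0833333⌋ = 22 → w; lat ⌊0.5501/0.0416667⌋ = 13 → n.

EH40wn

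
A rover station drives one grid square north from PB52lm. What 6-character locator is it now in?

PB52ln

Latitude subsquare m = 12; +1 → 13 = n.
The longitude characters are unchanged.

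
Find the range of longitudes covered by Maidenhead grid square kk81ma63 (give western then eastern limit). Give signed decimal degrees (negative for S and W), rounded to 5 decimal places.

Field K=10, K=10: +10·20° lon, +10·10° lat → SW at lon 20°, lat 10°.
Square 8, 1: +8·2° lon, +1·1° lat → SW at lon 36°, lat 11°.
Subsquare m=12, a=0: +12·0.0833333° lon, +0·0.0416667° lat → SW at lon 37°, lat 11°.
Extended square 6, 3: +6·0.00833333° lon, +3·0.00416667° lat → SW at lon 37.05°, lat 11.0125°.
Cell spans 0.00833333° lon × 0.00416667° lat.
west 37.05000, east 37.05833.

37.05000, 37.05833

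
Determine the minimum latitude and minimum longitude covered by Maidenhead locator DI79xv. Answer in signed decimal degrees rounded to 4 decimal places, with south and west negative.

-0.1250, -104.0833

Field D=3, I=8: +3·20° lon, +8·10° lat → SW at lon -120°, lat -10°.
Square 7, 9: +7·2° lon, +9·1° lat → SW at lon -106°, lat -1°.
Subsquare x=23, v=21: +23·0.0833333° lon, +21·0.0416667° lat → SW at lon -104.083°, lat -0.125°.
latitude -0.1250, longitude -104.0833.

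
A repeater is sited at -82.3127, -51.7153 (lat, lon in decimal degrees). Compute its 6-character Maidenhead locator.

GA47dq

Offset from 180°W / 90°S: lon 128.2847°, lat 7.6873°.
Field (20°×10°, letters A–R): lon ⌊128.2847/20⌋ = 6 → G; lat ⌊7.6873/10⌋ = 0 → A.
Square (2°×1°, digits 0–9): lon ⌊8.2847/2⌋ = 4; lat ⌊7.6873/1⌋ = 7.
Subsquare (5′×2.5′, letters a–x): lon ⌊0.2847/0.0833333⌋ = 3 → d; lat ⌊0.6873/0.0416667⌋ = 16 → q.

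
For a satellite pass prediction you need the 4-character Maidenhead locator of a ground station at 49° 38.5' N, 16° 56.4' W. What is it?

IN19

Offset from 180°W / 90°S: lon 163.06°, lat 139.64°.
Field: 163.06/20 → 8 → I, 139.64/10 → 13 → N; chars IN.
Square: 3.06/2 → 1, 9.64/1 → 9; chars 19.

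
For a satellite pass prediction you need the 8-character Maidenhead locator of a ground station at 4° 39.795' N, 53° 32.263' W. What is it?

Offset from 180°W / 90°S: lon 126.46228°, lat 94.66325°.
Field: 126.46228/20 → 6 → G, 94.66325/10 → 9 → J; chars GJ.
Square: 6.46228/2 → 3, 4.66325/1 → 4; chars 34.
Subsquare: 0.46228/0.0833333 → 5 → f, 0.66325/0.0416667 → 15 → p; chars fp.
Extended square: 0.04562/0.00833333 → 5, 0.03825/0.00416667 → 9; chars 59.

GJ34fp59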